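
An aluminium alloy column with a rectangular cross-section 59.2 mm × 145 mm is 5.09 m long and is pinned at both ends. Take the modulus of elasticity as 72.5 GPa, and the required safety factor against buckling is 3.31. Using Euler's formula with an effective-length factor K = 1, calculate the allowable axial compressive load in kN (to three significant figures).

P_allow = 20.9 kN

Buckling occurs about the weak axis: I_min = h·b³/12 = 145×59.2³/12 = 2.507×10^6 mm⁴ (b = 59.2 mm is the smaller dimension).
Effective length L_e = KL = 1×5.09 m = 5090 mm.
Euler critical load P_cr = π²EI/L_e² = π²×72500×2.507×10^6/5090² = 69240 N.
P_allow = P_cr/n = 69240/3.31 = 20920 N.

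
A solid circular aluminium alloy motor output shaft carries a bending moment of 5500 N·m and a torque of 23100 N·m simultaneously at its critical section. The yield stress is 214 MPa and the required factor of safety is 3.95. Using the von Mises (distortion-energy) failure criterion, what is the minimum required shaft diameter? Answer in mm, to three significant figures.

d = 157 mm

σ_allow = σ_y/n = 214/3.95 = 54.18 MPa.
For a solid shaft σ_b = 32M/(πd³) and τ = 16T/(πd³), so the von Mises stress is σ' = (16/πd³)·√(4M²+3T²).
√(4M²+3T²) = √(4×(5.500×10^6)² + 3×(2.310×10^7)²) = 4.149×10^7 N·mm.
d³ = 16×4.149×10^7/(π×54.18) = 3.901×10^6 mm³.
d = 157.4 mm.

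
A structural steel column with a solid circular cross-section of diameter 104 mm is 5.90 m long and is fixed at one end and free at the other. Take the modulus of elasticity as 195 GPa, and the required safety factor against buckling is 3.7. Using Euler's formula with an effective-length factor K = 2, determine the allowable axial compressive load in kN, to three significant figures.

P_allow = 21.5 kN

I = πd⁴/64 = π×104⁴/64 = 5.743×10^6 mm⁴.
Effective length L_e = KL = 2×5.90 m = 11800 mm.
Euler critical load P_cr = π²EI/L_e² = π²×195000×5.743×10^6/11800² = 79370 N.
P_allow = P_cr/n = 79370/3.7 = 21450 N.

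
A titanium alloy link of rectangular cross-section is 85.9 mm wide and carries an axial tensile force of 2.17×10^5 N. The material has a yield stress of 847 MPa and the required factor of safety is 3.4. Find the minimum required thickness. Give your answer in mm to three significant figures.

σ_allow = 847/3.4 = 249.1 MPa.
Required area A = F/σ_allow = 217000/249.1 = 871.1 mm².
t = A/w = 871.1/85.9 = 10.14 mm.

t = 10.1 mm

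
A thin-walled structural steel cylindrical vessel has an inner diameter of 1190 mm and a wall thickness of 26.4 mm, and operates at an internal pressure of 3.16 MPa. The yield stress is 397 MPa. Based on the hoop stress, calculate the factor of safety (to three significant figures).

σ_h = pD/(2t) = 3.16×1190/(2×26.4) = 71.22 MPa.
n = 397/71.22 = 5.574.

n = 5.57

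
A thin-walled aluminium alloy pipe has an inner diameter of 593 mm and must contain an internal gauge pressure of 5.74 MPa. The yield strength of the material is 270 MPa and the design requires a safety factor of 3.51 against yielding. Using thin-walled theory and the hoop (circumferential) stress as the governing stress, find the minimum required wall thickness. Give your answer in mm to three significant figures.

σ_allow = 270/3.51 = 76.92 MPa.
Hoop stress σ_h = pD/(2t), so t = pD/(2σ_allow) = 5.74×593/(2×76.92) = 22.12 mm.

t = 22.1 mm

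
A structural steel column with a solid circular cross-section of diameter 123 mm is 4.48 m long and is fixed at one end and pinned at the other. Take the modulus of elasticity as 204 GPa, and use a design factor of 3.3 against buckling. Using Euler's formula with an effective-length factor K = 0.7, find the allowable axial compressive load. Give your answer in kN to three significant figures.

I = πd⁴/64 = π×123⁴/64 = 1.124×10^7 mm⁴.
Effective length L_e = KL = 0.7×4.48 m = 3136 mm.
Euler critical load P_cr = π²EI/L_e² = π²×204000×1.124×10^7/3136² = 2.300×10^6 N.
P_allow = P_cr/n = 2.300×10^6/3.3 = 697000 N.

P_allow = 697 kN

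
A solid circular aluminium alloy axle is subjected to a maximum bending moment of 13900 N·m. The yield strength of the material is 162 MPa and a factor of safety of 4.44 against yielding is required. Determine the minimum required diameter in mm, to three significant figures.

d = 157 mm

σ_allow = 162/4.44 = 36.49 MPa.
For a solid circular section σ = 32M/(πd³), so d³ = 32M/(π σ_allow) = 32×1.3900×10^7/(π×36.49) = 3.880×10^6 mm³.
d = 157.1 mm.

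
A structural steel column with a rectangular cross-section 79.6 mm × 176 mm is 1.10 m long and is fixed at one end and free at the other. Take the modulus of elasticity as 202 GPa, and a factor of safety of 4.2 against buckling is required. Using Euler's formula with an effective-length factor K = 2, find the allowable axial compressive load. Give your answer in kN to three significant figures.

Buckling occurs about the weak axis: I_min = h·b³/12 = 176×79.6³/12 = 7.397×10^6 mm⁴ (b = 79.6 mm is the smaller dimension).
Effective length L_e = KL = 2×1.10 m = 2200 mm.
Euler critical load P_cr = π²EI/L_e² = π²×202000×7.397×10^6/2200² = 3.047×10^6 N.
P_allow = P_cr/n = 3.047×10^6/4.2 = 725500 N.

P_allow = 725 kN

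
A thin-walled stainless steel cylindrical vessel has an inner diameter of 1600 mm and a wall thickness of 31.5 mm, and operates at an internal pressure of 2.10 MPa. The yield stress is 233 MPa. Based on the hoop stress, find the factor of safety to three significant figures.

n = 4.37

σ_h = pD/(2t) = 2.10×1600/(2×31.5) = 53.33 MPa.
n = 233/53.33 = 4.369.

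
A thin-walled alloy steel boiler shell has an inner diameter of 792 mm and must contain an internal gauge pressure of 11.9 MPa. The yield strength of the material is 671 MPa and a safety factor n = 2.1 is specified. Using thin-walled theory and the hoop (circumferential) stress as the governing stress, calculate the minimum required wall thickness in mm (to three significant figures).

σ_allow = 671/2.1 = 319.5 MPa.
Hoop stress σ_h = pD/(2t), so t = pD/(2σ_allow) = 11.9×792/(2×319.5) = 14.75 mm.

t = 14.7 mm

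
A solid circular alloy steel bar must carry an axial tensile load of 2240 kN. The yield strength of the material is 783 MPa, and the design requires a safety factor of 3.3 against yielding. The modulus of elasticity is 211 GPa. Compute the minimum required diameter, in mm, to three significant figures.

d = 110 mm

Allowable stress σ_allow = 783/3.3 = 237.3 MPa.
Required area A = F/σ_allow = 2240000/237.3 = 9441 mm².
A = πd²/4 → d = √(4A/π) = 109.6 mm.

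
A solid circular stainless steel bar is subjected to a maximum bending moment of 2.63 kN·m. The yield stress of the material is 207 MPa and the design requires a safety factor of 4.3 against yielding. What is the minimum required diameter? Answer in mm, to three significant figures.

σ_allow = 207/4.3 = 48.14 MPa.
For a solid circular section σ = 32M/(πd³), so d³ = 32M/(π σ_allow) = 32×2630000/(π×48.14) = 556500 mm³.
d = 82.25 mm.

d = 82.3 mm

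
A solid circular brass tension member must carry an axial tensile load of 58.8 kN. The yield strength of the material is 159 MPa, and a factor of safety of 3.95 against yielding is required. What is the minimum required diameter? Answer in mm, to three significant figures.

d = 43.1 mm

Allowable stress σ_allow = 159/3.95 = 40.25 MPa.
Required area A = F/σ_allow = 58800/40.25 = 1461 mm².
A = πd²/4 → d = √(4A/π) = 43.13 mm.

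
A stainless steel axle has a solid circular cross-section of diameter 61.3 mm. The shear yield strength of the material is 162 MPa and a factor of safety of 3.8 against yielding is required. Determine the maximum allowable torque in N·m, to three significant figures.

τ_allow = 162/3.8 = 42.63 MPa.
For a solid shaft T_allow = τ_allow·πd³/16; πd³/16 = π×61.3³/16 = 45230 mm³.
T_allow = 42.63×45230 = 1.928×10^6 N·mm = 1928 N·m.

T_allow = 1930 N·m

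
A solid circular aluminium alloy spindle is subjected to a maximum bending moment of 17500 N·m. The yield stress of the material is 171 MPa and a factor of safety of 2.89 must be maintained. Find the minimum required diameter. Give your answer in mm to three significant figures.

σ_allow = 171/2.89 = 59.17 MPa.
For a solid circular section σ = 32M/(πd³), so d³ = 32M/(π σ_allow) = 32×1.7500×10^7/(π×59.17) = 3.013×10^6 mm³.
d = 144.4 mm.

d = 144 mm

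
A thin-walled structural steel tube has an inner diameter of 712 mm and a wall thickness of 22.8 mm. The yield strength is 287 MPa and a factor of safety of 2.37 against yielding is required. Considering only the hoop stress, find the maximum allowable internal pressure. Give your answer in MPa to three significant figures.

σ_allow = 287/2.37 = 121.1 MPa.
σ_h = pD/(2t) → p_allow = 2σ_allow t/D = 2×121.1×22.8/712 = 7.756 MPa.

p_allow = 7.76 MPa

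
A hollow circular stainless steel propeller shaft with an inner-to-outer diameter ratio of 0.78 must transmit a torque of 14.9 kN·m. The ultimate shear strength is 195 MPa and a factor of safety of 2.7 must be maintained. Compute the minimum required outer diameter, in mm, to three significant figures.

d_o = 119 mm

τ_allow = 195/2.7 = 72.22 MPa.
For a hollow shaft τ = 16T/[πd_o³(1−k⁴)] with k = 0.78, so 1−k⁴ = 0.6298.
d_o³ = 16T/[π τ_allow (1−k⁴)] = 16×1.4900×10^7/(π×72.22×0.6298) = 1.668×10^6 mm³.
d_o = 118.6 mm.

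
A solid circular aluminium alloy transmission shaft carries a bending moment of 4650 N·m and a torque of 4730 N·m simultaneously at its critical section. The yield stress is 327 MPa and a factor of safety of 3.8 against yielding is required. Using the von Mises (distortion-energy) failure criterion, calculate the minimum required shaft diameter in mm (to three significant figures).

σ_allow = σ_y/n = 327/3.8 = 86.05 MPa.
For a solid shaft σ_b = 32M/(πd³) and τ = 16T/(πd³), so the von Mises stress is σ' = (16/πd³)·√(4M²+3T²).
√(4M²+3T²) = √(4×(4.650×10^6)² + 3×(4.730×10^6)²) = 1.239×10^7 N·mm.
d³ = 16×1.239×10^7/(π×86.05) = 733500 mm³.
d = 90.19 mm.

d = 90.2 mm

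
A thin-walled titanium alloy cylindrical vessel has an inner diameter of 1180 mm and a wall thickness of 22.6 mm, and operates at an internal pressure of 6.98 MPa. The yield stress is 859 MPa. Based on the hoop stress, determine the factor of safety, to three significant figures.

n = 4.71

σ_h = pD/(2t) = 6.98×1180/(2×22.6) = 182.2 MPa.
n = 859/182.2 = 4.714.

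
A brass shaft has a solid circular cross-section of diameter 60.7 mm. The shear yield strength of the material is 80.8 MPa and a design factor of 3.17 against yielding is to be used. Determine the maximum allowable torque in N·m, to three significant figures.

τ_allow = 80.8/3.17 = 25.49 MPa.
For a solid shaft T_allow = τ_allow·πd³/16; πd³/16 = π×60.7³/16 = 43910 mm³.
T_allow = 25.49×43910 = 1.119×10^6 N·mm = 1119 N·m.

T_allow = 1120 N·m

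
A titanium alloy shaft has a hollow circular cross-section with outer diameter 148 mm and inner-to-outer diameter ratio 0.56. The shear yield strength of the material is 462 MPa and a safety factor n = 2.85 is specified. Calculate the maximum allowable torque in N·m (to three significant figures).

τ_allow = 462/2.85 = 162.1 MPa.
For a hollow shaft T_allow = τ_allow·πd_o³(1−k⁴)/16 with 1−k⁴ = 0.9017, so πd_o³(1−k⁴)/16 = 573900 mm³.
T_allow = 162.1×573900 = 9.304×10^7 N·mm = 93040 N·m.

T_allow = 93000 N·m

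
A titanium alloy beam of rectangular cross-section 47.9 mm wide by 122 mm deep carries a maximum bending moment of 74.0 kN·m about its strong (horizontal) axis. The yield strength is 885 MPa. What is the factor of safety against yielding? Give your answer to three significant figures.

Section modulus S = bh²/6 = 47.9×122²/6 = 118800 mm³.
σ = M/S = 7.4000×10^7/118800 = 622.8 MPa.
n = 885/622.8 = 1.421.

n = 1.42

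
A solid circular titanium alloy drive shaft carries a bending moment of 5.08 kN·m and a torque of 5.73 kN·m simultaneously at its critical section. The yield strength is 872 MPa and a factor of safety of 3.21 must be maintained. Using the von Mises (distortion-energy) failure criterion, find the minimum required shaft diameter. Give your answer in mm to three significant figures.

d = 64.3 mm

σ_allow = σ_y/n = 872/3.21 = 271.7 MPa.
For a solid shaft σ_b = 32M/(πd³) and τ = 16T/(πd³), so the von Mises stress is σ' = (16/πd³)·√(4M²+3T²).
√(4M²+3T²) = √(4×(5.080×10^6)² + 3×(5.730×10^6)²) = 1.420×10^7 N·mm.
d³ = 16×1.420×10^7/(π×271.7) = 266300 mm³.
d = 64.33 mm.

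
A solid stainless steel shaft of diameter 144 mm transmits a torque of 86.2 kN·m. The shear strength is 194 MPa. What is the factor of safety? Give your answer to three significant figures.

n = 1.32

τ = 16T/(πd³) = 16×8.6200×10^7/(π×144³) = 147.0 MPa.
n = τ_limit/τ = 194/147.0 = 1.320.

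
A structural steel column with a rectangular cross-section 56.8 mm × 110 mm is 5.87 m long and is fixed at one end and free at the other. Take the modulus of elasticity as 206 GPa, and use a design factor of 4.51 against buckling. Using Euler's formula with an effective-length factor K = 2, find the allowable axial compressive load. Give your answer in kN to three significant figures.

P_allow = 5.49 kN

Buckling occurs about the weak axis: I_min = h·b³/12 = 110×56.8³/12 = 1.680×10^6 mm⁴ (b = 56.8 mm is the smaller dimension).
Effective length L_e = KL = 2×5.87 m = 11740 mm.
Euler critical load P_cr = π²EI/L_e² = π²×206000×1.680×10^6/11740² = 24780 N.
P_allow = P_cr/n = 24780/4.51 = 5494 N.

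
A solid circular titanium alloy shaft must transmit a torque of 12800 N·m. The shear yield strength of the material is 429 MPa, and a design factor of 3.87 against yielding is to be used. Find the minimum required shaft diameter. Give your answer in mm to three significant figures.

Allowable shear stress τ_allow = 429/3.87 = 110.9 MPa.
For a solid shaft τ = 16T/(πd³), so d³ = 16T/(π τ_allow) = 16×1.2800×10^7/(π×110.9) = 588100 mm³.
d = (588100)^(1/3) = 83.78 mm.

d = 83.8 mm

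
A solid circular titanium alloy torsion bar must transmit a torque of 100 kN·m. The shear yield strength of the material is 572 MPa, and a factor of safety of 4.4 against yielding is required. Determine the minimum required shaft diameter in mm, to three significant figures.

d = 158 mm

Allowable shear stress τ_allow = 572/4.4 = 130.0 MPa.
For a solid shaft τ = 16T/(πd³), so d³ = 16T/(π τ_allow) = 16×1.0000×10^8/(π×130.0) = 3.918×10^6 mm³.
d = (3.918×10^6)^(1/3) = 157.6 mm.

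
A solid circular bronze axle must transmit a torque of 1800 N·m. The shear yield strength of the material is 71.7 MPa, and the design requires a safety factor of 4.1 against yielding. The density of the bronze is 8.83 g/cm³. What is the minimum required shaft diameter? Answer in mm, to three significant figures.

d = 80.6 mm

Allowable shear stress τ_allow = 71.7/4.1 = 17.49 MPa.
For a solid shaft τ = 16T/(πd³), so d³ = 16T/(π τ_allow) = 16×1800000/(π×17.49) = 524200 mm³.
d = (524200)^(1/3) = 80.63 mm.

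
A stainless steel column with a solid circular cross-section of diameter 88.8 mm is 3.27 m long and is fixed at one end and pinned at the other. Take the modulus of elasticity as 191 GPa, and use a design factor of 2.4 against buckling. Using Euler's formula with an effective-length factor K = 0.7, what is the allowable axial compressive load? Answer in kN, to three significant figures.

P_allow = 458 kN

I = πd⁴/64 = π×88.8⁴/64 = 3.052×10^6 mm⁴.
Effective length L_e = KL = 0.7×3.27 m = 2289 mm.
Euler critical load P_cr = π²EI/L_e² = π²×191000×3.052×10^6/2289² = 1.098×10^6 N.
P_allow = P_cr/n = 1.098×10^6/2.4 = 457600 N.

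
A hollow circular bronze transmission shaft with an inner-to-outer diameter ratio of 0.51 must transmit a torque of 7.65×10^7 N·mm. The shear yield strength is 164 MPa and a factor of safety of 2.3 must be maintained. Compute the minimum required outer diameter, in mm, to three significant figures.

d_o = 180 mm

τ_allow = 164/2.3 = 71.30 MPa.
For a hollow shaft τ = 16T/[πd_o³(1−k⁴)] with k = 0.51, so 1−k⁴ = 0.9323.
d_o³ = 16T/[π τ_allow (1−k⁴)] = 16×7.6500×10^7/(π×71.30×0.9323) = 5.861×10^6 mm³.
d_o = 180.3 mm.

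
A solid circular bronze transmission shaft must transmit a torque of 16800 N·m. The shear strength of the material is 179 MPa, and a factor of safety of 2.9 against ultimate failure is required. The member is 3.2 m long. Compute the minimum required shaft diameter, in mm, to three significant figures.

d = 111 mm

Allowable shear stress τ_allow = 179/2.9 = 61.72 MPa.
For a solid shaft τ = 16T/(πd³), so d³ = 16T/(π τ_allow) = 16×1.6800×10^7/(π×61.72) = 1.386×10^6 mm³.
d = (1.386×10^6)^(1/3) = 111.5 mm.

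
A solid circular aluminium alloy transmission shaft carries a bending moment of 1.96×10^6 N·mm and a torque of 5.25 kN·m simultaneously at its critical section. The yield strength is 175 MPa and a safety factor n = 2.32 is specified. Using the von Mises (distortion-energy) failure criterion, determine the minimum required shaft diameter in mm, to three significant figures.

σ_allow = σ_y/n = 175/2.32 = 75.43 MPa.
For a solid shaft σ_b = 32M/(πd³) and τ = 16T/(πd³), so the von Mises stress is σ' = (16/πd³)·√(4M²+3T²).
√(4M²+3T²) = √(4×(1.960×10^6)² + 3×(5.250×10^6)²) = 9.902×10^6 N·mm.
d³ = 16×9.902×10^6/(π×75.43) = 668600 mm³.
d = 87.44 mm.

d = 87.4 mm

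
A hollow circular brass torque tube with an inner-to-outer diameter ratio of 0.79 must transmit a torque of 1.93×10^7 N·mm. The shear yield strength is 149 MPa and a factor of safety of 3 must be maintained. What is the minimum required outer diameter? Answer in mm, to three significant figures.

τ_allow = 149/3 = 49.67 MPa.
For a hollow shaft τ = 16T/[πd_o³(1−k⁴)] with k = 0.79, so 1−k⁴ = 0.6105.
d_o³ = 16T/[π τ_allow (1−k⁴)] = 16×1.9300×10^7/(π×49.67×0.6105) = 3.242×10^6 mm³.
d_o = 148.0 mm.

d_o = 148 mm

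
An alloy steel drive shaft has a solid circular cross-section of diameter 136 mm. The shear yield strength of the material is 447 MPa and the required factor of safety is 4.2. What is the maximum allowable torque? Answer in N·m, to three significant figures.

τ_allow = 447/4.2 = 106.4 MPa.
For a solid shaft T_allow = τ_allow·πd³/16; πd³/16 = π×136³/16 = 493900 mm³.
T_allow = 106.4×493900 = 5.257×10^7 N·mm = 52570 N·m.

T_allow = 52600 N·m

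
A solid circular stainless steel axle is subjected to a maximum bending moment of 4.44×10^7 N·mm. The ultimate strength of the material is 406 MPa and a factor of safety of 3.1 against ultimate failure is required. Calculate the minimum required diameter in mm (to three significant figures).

σ_allow = 406/3.1 = 131.0 MPa.
For a solid circular section σ = 32M/(πd³), so d³ = 32M/(π σ_allow) = 32×4.4400×10^7/(π×131.0) = 3.453×10^6 mm³.
d = 151.1 mm.

d = 151 mm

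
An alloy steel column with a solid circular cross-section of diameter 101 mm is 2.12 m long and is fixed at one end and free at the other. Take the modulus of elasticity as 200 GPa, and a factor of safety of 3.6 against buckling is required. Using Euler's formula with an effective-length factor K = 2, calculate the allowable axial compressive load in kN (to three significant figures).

I = πd⁴/64 = π×101⁴/64 = 5.108×10^6 mm⁴.
Effective length L_e = KL = 2×2.12 m = 4240 mm.
Euler critical load P_cr = π²EI/L_e² = π²×200000×5.108×10^6/4240² = 560900 N.
P_allow = P_cr/n = 560900/3.6 = 155800 N.

P_allow = 156 kN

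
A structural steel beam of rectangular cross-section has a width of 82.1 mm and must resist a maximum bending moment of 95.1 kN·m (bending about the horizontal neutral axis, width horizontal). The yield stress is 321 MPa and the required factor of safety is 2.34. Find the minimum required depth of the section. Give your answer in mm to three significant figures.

σ_allow = 321/2.34 = 137.2 MPa.
For a rectangular section σ = 6M/(bh²), so h² = 6M/(b σ_allow) = 6×9.5100×10^7/(82.1×137.2) = 50660 mm².
h = 225.1 mm.

h = 225 mm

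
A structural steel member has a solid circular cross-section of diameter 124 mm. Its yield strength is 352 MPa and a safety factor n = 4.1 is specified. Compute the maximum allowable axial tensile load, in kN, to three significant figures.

σ_allow = 352/4.1 = 85.85 MPa.
A = πd²/4 = π×124²/4 = 12080 mm².
F_allow = σ_allow × A = 85.85×12080 = 1.037×10^6 N.

F_allow = 1040 kN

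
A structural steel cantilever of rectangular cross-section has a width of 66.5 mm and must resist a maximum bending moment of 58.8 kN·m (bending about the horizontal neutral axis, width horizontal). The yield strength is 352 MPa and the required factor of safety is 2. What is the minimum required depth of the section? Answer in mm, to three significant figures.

σ_allow = 352/2 = 176.0 MPa.
For a rectangular section σ = 6M/(bh²), so h² = 6M/(b σ_allow) = 6×5.8800×10^7/(66.5×176.0) = 30140 mm².
h = 173.6 mm.

h = 174 mm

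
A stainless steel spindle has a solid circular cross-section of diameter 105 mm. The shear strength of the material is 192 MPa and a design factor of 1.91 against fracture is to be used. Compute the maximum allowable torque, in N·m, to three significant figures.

T_allow = 22800 N·m

τ_allow = 192/1.91 = 100.5 MPa.
For a solid shaft T_allow = τ_allow·πd³/16; πd³/16 = π×105³/16 = 227300 mm³.
T_allow = 100.5×227300 = 2.285×10^7 N·mm = 22850 N·m.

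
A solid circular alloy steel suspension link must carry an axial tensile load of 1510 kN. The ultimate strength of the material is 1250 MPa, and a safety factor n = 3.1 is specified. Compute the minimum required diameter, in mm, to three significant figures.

Allowable stress σ_allow = 1250/3.1 = 403.2 MPa.
Required area A = F/σ_allow = 1510000/403.2 = 3745 mm².
A = πd²/4 → d = √(4A/π) = 69.05 mm.

d = 69.1 mm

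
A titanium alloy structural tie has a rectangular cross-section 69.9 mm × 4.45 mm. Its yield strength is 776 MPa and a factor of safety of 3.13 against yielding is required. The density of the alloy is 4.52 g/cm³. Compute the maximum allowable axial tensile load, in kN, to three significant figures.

σ_allow = 776/3.13 = 247.9 MPa.
A = 69.9×4.45 = 311.1 mm².
F_allow = σ_allow × A = 247.9×311.1 = 77120 N.

F_allow = 77.1 kN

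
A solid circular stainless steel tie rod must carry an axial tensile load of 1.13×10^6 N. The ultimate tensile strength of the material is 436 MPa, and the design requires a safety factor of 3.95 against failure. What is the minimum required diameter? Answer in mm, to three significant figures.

d = 114 mm

Allowable stress σ_allow = 436/3.95 = 110.4 MPa.
Required area A = F/σ_allow = 1130000/110.4 = 10240 mm².
A = πd²/4 → d = √(4A/π) = 114.2 mm.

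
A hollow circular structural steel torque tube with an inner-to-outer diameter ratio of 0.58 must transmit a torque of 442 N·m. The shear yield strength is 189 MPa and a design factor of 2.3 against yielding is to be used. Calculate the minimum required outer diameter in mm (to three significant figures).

τ_allow = 189/2.3 = 82.17 MPa.
For a hollow shaft τ = 16T/[πd_o³(1−k⁴)] with k = 0.58, so 1−k⁴ = 0.8868.
d_o³ = 16T/[π τ_allow (1−k⁴)] = 16×442000/(π×82.17×0.8868) = 30890 mm³.
d_o = 31.38 mm.

d_o = 31.4 mm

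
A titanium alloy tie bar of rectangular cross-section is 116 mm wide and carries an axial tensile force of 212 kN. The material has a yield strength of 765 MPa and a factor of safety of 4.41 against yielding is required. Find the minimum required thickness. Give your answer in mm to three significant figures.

σ_allow = 765/4.41 = 173.5 MPa.
Required area A = F/σ_allow = 212000/173.5 = 1222 mm².
t = A/w = 1222/116 = 10.54 mm.

t = 10.5 mm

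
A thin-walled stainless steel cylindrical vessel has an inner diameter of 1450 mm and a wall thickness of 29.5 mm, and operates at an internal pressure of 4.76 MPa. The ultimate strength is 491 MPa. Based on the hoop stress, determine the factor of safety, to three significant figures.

n = 4.20

σ_h = pD/(2t) = 4.76×1450/(2×29.5) = 117.0 MPa.
n = 491/117.0 = 4.197.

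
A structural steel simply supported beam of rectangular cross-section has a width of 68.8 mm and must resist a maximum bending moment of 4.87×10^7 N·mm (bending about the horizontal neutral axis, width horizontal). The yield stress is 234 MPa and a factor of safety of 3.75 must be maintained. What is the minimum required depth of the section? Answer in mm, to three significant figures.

h = 261 mm

σ_allow = 234/3.75 = 62.40 MPa.
For a rectangular section σ = 6M/(bh²), so h² = 6M/(b σ_allow) = 6×4.8700×10^7/(68.8×62.40) = 68060 mm².
h = 260.9 mm.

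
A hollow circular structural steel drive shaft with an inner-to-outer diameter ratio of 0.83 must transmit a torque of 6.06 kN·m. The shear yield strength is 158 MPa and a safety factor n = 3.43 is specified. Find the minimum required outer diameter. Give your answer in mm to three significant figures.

d_o = 108 mm

τ_allow = 158/3.43 = 46.06 MPa.
For a hollow shaft τ = 16T/[πd_o³(1−k⁴)] with k = 0.83, so 1−k⁴ = 0.5254.
d_o³ = 16T/[π τ_allow (1−k⁴)] = 16×6060000/(π×46.06×0.5254) = 1.275×10^6 mm³.
d_o = 108.4 mm.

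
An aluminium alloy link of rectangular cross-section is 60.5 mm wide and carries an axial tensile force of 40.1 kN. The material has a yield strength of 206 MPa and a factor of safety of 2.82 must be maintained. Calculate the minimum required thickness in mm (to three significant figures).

σ_allow = 206/2.82 = 73.05 MPa.
Required area A = F/σ_allow = 40100/73.05 = 548.9 mm².
t = A/w = 548.9/60.5 = 9.073 mm.

t = 9.07 mm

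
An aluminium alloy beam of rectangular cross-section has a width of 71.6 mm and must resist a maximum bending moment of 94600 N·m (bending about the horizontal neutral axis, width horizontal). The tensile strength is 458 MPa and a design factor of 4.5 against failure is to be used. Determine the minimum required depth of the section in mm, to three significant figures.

σ_allow = 458/4.5 = 101.8 MPa.
For a rectangular section σ = 6M/(bh²), so h² = 6M/(b σ_allow) = 6×9.4600×10^7/(71.6×101.8) = 77890 mm².
h = 279.1 mm.

h = 279 mm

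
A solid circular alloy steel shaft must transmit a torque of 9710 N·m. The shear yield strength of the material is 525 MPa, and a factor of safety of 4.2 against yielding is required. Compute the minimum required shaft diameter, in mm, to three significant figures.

Allowable shear stress τ_allow = 525/4.2 = 125.0 MPa.
For a solid shaft τ = 16T/(πd³), so d³ = 16T/(π τ_allow) = 16×9710000/(π×125.0) = 395600 mm³.
d = (395600)^(1/3) = 73.41 mm.

d = 73.4 mm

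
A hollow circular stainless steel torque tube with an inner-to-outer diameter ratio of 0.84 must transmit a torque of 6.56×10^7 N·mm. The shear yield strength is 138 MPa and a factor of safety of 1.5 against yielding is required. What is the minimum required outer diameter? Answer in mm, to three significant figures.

d_o = 193 mm

τ_allow = 138/1.5 = 92.00 MPa.
For a hollow shaft τ = 16T/[πd_o³(1−k⁴)] with k = 0.84, so 1−k⁴ = 0.5021.
d_o³ = 16T/[π τ_allow (1−k⁴)] = 16×6.5600×10^7/(π×92.00×0.5021) = 7.232×10^6 mm³.
d_o = 193.4 mm.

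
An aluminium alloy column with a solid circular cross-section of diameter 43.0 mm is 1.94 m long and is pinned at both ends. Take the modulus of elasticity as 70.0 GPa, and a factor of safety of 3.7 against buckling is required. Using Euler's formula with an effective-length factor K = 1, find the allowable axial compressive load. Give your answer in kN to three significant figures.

P_allow = 8.33 kN

I = πd⁴/64 = π×43.0⁴/64 = 167800 mm⁴.
Effective length L_e = KL = 1×1.94 m = 1940 mm.
Euler critical load P_cr = π²EI/L_e² = π²×70000×167800/1940² = 30810 N.
P_allow = P_cr/n = 30810/3.7 = 8326 N.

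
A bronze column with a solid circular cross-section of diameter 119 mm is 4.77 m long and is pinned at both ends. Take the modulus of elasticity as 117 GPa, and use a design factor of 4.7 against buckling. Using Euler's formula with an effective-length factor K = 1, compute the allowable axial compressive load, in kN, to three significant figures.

P_allow = 106 kN

I = πd⁴/64 = π×119⁴/64 = 9.844×10^6 mm⁴.
Effective length L_e = KL = 1×4.77 m = 4770 mm.
Euler critical load P_cr = π²EI/L_e² = π²×117000×9.844×10^6/4770² = 499600 N.
P_allow = P_cr/n = 499600/4.7 = 106300 N.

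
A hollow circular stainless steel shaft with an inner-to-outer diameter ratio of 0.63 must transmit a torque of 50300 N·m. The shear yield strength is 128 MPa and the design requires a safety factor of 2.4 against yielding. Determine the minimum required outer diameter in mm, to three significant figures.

τ_allow = 128/2.4 = 53.33 MPa.
For a hollow shaft τ = 16T/[πd_o³(1−k⁴)] with k = 0.63, so 1−k⁴ = 0.8425.
d_o³ = 16T/[π τ_allow (1−k⁴)] = 16×5.0300×10^7/(π×53.33×0.8425) = 5.701×10^6 mm³.
d_o = 178.6 mm.

d_o = 179 mm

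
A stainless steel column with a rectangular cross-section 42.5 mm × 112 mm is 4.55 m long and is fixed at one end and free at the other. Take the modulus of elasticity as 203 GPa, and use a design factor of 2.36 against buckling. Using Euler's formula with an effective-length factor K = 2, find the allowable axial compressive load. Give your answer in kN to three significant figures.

P_allow = 7.35 kN

Buckling occurs about the weak axis: I_min = h·b³/12 = 112×42.5³/12 = 716500 mm⁴ (b = 42.5 mm is the smaller dimension).
Effective length L_e = KL = 2×4.55 m = 9100 mm.
Euler critical load P_cr = π²EI/L_e² = π²×203000×716500/9100² = 17330 N.
P_allow = P_cr/n = 17330/2.36 = 7345 N.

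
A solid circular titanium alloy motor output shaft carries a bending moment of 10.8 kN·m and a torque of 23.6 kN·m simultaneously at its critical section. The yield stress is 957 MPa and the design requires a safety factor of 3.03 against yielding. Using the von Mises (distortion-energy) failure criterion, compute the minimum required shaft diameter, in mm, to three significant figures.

σ_allow = σ_y/n = 957/3.03 = 315.8 MPa.
For a solid shaft σ_b = 32M/(πd³) and τ = 16T/(πd³), so the von Mises stress is σ' = (16/πd³)·√(4M²+3T²).
√(4M²+3T²) = √(4×(1.080×10^7)² + 3×(2.360×10^7)²) = 4.623×10^7 N·mm.
d³ = 16×4.623×10^7/(π×315.8) = 745500 mm³.
d = 90.67 mm.

d = 90.7 mm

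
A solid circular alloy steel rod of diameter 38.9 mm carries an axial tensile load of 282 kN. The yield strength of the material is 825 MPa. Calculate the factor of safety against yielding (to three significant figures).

n = 3.48

A = πd²/4 = 1188 mm².
σ = F/A = 282000/1188 = 237.3 MPa.
n = 825/237.3 = 3.477.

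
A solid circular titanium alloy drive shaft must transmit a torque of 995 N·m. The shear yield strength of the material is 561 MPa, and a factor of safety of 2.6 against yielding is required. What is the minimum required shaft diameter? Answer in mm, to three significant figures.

Allowable shear stress τ_allow = 561/2.6 = 215.8 MPa.
For a solid shaft τ = 16T/(πd³), so d³ = 16T/(π τ_allow) = 16×995000/(π×215.8) = 23490 mm³.
d = (23490)^(1/3) = 28.64 mm.

d = 28.6 mm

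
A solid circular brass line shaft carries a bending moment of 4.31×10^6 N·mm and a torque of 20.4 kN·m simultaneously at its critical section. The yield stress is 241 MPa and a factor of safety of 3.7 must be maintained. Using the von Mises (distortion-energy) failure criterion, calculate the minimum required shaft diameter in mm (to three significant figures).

d = 142 mm

σ_allow = σ_y/n = 241/3.7 = 65.14 MPa.
For a solid shaft σ_b = 32M/(πd³) and τ = 16T/(πd³), so the von Mises stress is σ' = (16/πd³)·√(4M²+3T²).
√(4M²+3T²) = √(4×(4.310×10^6)² + 3×(2.040×10^7)²) = 3.637×10^7 N·mm.
d³ = 16×3.637×10^7/(π×65.14) = 2.844×10^6 mm³.
d = 141.7 mm.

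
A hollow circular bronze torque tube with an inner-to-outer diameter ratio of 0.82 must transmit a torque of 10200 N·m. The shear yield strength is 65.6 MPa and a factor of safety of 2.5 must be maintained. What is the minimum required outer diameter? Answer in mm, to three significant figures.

τ_allow = 65.6/2.5 = 26.24 MPa.
For a hollow shaft τ = 16T/[πd_o³(1−k⁴)] with k = 0.82, so 1−k⁴ = 0.5479.
d_o³ = 16T/[π τ_allow (1−k⁴)] = 16×1.0200×10^7/(π×26.24×0.5479) = 3.613×10^6 mm³.
d_o = 153.5 mm.

d_o = 153 mm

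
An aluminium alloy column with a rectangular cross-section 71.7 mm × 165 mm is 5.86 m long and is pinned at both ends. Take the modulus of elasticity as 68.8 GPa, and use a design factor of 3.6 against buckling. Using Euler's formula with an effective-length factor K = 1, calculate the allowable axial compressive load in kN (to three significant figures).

P_allow = 27.8 kN

Buckling occurs about the weak axis: I_min = h·b³/12 = 165×71.7³/12 = 5.068×10^6 mm⁴ (b = 71.7 mm is the smaller dimension).
Effective length L_e = KL = 1×5.86 m = 5860 mm.
Euler critical load P_cr = π²EI/L_e² = π²×68800×5.068×10^6/5860² = 100200 N.
P_allow = P_cr/n = 100200/3.6 = 27840 N.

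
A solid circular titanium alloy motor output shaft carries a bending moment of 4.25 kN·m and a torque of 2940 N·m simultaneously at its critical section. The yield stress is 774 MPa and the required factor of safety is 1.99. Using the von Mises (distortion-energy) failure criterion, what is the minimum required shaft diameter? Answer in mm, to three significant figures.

σ_allow = σ_y/n = 774/1.99 = 388.9 MPa.
For a solid shaft σ_b = 32M/(πd³) and τ = 16T/(πd³), so the von Mises stress is σ' = (16/πd³)·√(4M²+3T²).
√(4M²+3T²) = √(4×(4.250×10^6)² + 3×(2.940×10^6)²) = 9.909×10^6 N·mm.
d³ = 16×9.909×10^6/(π×388.9) = 129700 mm³.
d = 50.63 mm.

d = 50.6 mm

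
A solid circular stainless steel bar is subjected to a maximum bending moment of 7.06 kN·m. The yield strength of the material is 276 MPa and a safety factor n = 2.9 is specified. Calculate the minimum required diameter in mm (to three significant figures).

d = 91.1 mm

σ_allow = 276/2.9 = 95.17 MPa.
For a solid circular section σ = 32M/(πd³), so d³ = 32M/(π σ_allow) = 32×7060000/(π×95.17) = 755600 mm³.
d = 91.08 mm.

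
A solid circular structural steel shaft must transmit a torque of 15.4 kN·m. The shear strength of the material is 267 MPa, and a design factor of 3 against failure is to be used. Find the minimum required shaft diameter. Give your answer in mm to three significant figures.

d = 95.9 mm

Allowable shear stress τ_allow = 267/3 = 89.00 MPa.
For a solid shaft τ = 16T/(πd³), so d³ = 16T/(π τ_allow) = 16×1.5400×10^7/(π×89.00) = 881300 mm³.
d = (881300)^(1/3) = 95.87 mm.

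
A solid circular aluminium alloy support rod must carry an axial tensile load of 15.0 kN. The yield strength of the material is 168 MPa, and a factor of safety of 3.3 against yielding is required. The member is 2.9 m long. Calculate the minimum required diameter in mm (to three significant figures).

d = 19.4 mm

Allowable stress σ_allow = 168/3.3 = 50.91 MPa.
Required area A = F/σ_allow = 15000/50.91 = 294.6 mm².
A = πd²/4 → d = √(4A/π) = 19.37 mm.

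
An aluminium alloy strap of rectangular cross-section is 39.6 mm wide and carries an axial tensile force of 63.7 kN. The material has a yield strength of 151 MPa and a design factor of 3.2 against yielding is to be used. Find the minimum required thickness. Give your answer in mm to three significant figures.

t = 34.1 mm

σ_allow = 151/3.2 = 47.19 MPa.
Required area A = F/σ_allow = 63700/47.19 = 1350 mm².
t = A/w = 1350/39.6 = 34.09 mm.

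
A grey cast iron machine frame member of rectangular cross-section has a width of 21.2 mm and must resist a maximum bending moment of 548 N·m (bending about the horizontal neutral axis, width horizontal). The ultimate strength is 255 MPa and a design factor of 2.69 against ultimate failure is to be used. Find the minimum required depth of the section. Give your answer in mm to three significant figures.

h = 40.4 mm

σ_allow = 255/2.69 = 94.80 MPa.
For a rectangular section σ = 6M/(bh²), so h² = 6M/(b σ_allow) = 6×548000/(21.2×94.80) = 1636 mm².
h = 40.45 mm.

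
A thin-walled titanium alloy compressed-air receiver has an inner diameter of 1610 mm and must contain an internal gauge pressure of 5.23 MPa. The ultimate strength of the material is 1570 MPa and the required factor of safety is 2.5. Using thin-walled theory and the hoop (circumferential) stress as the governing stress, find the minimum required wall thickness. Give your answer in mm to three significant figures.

σ_allow = 1570/2.5 = 628.0 MPa.
Hoop stress σ_h = pD/(2t), so t = pD/(2σ_allow) = 5.23×1610/(2×628.0) = 6.704 mm.

t = 6.70 mm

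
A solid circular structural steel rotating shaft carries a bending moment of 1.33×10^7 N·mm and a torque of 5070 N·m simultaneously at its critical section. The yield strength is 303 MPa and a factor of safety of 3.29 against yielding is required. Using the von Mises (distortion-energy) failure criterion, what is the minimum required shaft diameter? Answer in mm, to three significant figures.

σ_allow = σ_y/n = 303/3.29 = 92.10 MPa.
For a solid shaft σ_b = 32M/(πd³) and τ = 16T/(πd³), so the von Mises stress is σ' = (16/πd³)·√(4M²+3T²).
√(4M²+3T²) = √(4×(1.330×10^7)² + 3×(5.070×10^6)²) = 2.801×10^7 N·mm.
d³ = 16×2.801×10^7/(π×92.10) = 1.549×10^6 mm³.
d = 115.7 mm.

d = 116 mm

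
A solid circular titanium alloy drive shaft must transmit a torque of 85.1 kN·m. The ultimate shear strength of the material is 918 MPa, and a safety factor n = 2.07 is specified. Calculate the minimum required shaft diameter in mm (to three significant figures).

Allowable shear stress τ_allow = 918/2.07 = 443.5 MPa.
For a solid shaft τ = 16T/(πd³), so d³ = 16T/(π τ_allow) = 16×8.5100×10^7/(π×443.5) = 977300 mm³.
d = (977300)^(1/3) = 99.24 mm.

d = 99.2 mm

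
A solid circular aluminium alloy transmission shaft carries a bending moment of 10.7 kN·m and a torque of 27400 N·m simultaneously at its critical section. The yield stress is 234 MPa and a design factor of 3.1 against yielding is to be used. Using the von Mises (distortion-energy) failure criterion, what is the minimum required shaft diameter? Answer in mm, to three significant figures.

d = 152 mm

σ_allow = σ_y/n = 234/3.1 = 75.48 MPa.
For a solid shaft σ_b = 32M/(πd³) and τ = 16T/(πd³), so the von Mises stress is σ' = (16/πd³)·√(4M²+3T²).
√(4M²+3T²) = √(4×(1.070×10^7)² + 3×(2.740×10^7)²) = 5.206×10^7 N·mm.
d³ = 16×5.206×10^7/(π×75.48) = 3.513×10^6 mm³.
d = 152.0 mm.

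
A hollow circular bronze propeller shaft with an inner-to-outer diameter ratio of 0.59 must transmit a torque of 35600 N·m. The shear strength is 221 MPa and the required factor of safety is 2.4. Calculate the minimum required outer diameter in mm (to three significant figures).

τ_allow = 221/2.4 = 92.08 MPa.
For a hollow shaft τ = 16T/[πd_o³(1−k⁴)] with k = 0.59, so 1−k⁴ = 0.8788.
d_o³ = 16T/[π τ_allow (1−k⁴)] = 16×3.5600×10^7/(π×92.08×0.8788) = 2.240×10^6 mm³.
d_o = 130.9 mm.

d_o = 131 mm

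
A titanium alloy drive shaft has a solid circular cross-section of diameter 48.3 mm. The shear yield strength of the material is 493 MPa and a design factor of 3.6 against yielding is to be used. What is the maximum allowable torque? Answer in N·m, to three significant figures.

τ_allow = 493/3.6 = 136.9 MPa.
For a solid shaft T_allow = τ_allow·πd³/16; πd³/16 = π×48.3³/16 = 22120 mm³.
T_allow = 136.9×22120 = 3.030×10^6 N·mm = 3030 N·m.

T_allow = 3030 N·m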